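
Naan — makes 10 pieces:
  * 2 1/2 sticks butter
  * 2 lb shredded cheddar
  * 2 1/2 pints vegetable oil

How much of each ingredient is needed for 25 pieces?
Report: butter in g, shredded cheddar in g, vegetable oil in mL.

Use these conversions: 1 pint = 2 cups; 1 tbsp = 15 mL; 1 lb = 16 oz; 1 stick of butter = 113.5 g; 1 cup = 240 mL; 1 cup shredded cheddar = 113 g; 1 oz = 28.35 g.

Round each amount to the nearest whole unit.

Scaling factor: 25/10 = 5/2 = 2.5.
butter: 2.5 stick × 5/2 × 113.5 g/stick ≈ 709 g
shredded cheddar: 2 lb × 5/2 × 16 oz/lb × 28.35 g/oz = 2268 g
vegetable oil: 2.5 pint × 5/2 × 2 cup/pint × 240 mL/cup = 3000 mL

butter: 709 g; shredded cheddar: 2268 g; vegetable oil: 3000 mL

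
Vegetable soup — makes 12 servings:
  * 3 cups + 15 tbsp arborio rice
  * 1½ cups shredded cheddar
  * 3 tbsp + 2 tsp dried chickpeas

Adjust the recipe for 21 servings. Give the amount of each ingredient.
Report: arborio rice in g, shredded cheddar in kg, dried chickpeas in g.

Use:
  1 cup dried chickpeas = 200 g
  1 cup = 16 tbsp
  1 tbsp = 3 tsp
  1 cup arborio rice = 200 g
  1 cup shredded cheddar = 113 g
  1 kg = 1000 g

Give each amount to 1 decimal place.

Scaling factor: 21/12 = 7/4 = 1.75.
arborio rice: (3 cup + 15 tbsp = 3.9375 cup) × 7/4 × 200 g/cup ≈ 1378.1 g
shredded cheddar: 1.5 cup × 7/4 × 113 g/cup ÷ 1000 g/kg ≈ 0.3 kg
dried chickpeas: (3 tbsp + 2 tsp = 11/3 tbsp) × 7/4 ÷ 16 tbsp/cup × 200 g/cup ≈ 80.2 g

arborio rice: 1378.1 g; shredded cheddar: 0.3 kg; dried chickpeas: 80.2 g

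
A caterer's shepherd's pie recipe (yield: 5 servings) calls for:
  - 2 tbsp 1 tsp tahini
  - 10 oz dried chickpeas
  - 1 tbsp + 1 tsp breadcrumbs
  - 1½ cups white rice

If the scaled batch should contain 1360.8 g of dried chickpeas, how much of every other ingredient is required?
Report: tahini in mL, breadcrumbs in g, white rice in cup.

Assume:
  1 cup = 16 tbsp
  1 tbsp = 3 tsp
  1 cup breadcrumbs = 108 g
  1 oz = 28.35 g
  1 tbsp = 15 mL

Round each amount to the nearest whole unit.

tahini: 168 mL; breadcrumbs: 43 g; white rice: 7 cup

The original recipe has 283.5 g of dried chickpeas, so the scaling factor is 1360.8 ÷ 283.5 = 24/5 = 4.8.
tahini: (2 tbsp + 1 tsp = 7/3 tbsp) × 24/5 × 15 mL/tbsp = 168 mL
breadcrumbs: (1 tbsp + 1 tsp = 4/3 tbsp) × 24/5 ÷ 16 tbsp/cup × 108 g/cup ≈ 43 g
white rice: 1.5 cup × 24/5 ≈ 7 cup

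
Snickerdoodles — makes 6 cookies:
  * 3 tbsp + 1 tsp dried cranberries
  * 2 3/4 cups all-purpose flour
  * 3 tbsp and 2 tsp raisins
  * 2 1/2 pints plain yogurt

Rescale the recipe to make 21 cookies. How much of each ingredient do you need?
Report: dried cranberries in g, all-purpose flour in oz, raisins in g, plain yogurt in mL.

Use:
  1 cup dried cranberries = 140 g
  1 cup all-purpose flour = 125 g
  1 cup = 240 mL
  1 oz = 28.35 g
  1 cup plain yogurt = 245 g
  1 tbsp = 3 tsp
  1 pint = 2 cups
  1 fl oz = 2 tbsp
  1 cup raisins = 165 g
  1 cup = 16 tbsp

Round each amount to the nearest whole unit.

dried cranberries: 102 g; all-purpose flour: 42 oz; raisins: 132 g; plain yogurt: 4200 mL

Scaling factor: 21/6 = 7/2 = 3.5.
dried cranberries: (3 tbsp + 1 tsp = 10/3 tbsp) × 7/2 ÷ 16 tbsp/cup × 140 g/cup ≈ 102 g
all-purpose flour: 2.75 cup × 7/2 × 125 g/cup ÷ 28.35 g/oz ≈ 42 oz
raisins: (3 tbsp + 2 tsp = 11/3 tbsp) × 7/2 ÷ 16 tbsp/cup × 165 g/cup ≈ 132 g
plain yogurt: 2.5 pint × 7/2 × 2 cup/pint × 240 mL/cup = 4200 mL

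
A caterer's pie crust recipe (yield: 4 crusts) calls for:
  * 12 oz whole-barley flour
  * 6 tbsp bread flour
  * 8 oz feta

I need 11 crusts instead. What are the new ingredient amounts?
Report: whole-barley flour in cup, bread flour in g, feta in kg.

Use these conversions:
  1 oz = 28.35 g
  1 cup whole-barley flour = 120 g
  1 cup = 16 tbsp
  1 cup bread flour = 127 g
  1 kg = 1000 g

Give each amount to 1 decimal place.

whole-barley flour: 7.8 cup; bread flour: 131.0 g; feta: 0.6 kg

Scaling factor: 11/4 = 2.75.
whole-barley flour: 12 oz × 11/4 × 28.35 g/oz ÷ 120 g/cup ≈ 7.8 cup
bread flour: 6 tbsp × 11/4 ÷ 16 tbsp/cup × 127 g/cup ≈ 131.0 g
feta: 8 oz × 11/4 × 28.35 g/oz ÷ 1000 g/kg ≈ 0.6 kg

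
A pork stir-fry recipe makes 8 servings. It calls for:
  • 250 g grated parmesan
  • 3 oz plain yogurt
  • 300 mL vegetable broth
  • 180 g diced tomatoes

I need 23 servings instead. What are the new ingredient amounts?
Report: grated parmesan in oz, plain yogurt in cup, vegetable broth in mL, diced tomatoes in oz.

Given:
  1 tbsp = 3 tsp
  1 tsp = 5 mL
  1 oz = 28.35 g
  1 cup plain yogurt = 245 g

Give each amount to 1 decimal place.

grated parmesan: 25.4 oz; plain yogurt: 1.0 cup; vegetable broth: 862.5 mL; diced tomatoes: 18.3 oz

Scaling factor: 23/8 = 2.875.
grated parmesan: 250 g × 23/8 ÷ 28.35 g/oz ≈ 25.4 oz
plain yogurt: 3 oz × 23/8 × 28.35 g/oz ÷ 245 g/cup ≈ 1.0 cup
vegetable broth: 300 mL × 23/8 = 862.5 mL
diced tomatoes: 180 g × 23/8 ÷ 28.35 g/oz ≈ 18.3 oz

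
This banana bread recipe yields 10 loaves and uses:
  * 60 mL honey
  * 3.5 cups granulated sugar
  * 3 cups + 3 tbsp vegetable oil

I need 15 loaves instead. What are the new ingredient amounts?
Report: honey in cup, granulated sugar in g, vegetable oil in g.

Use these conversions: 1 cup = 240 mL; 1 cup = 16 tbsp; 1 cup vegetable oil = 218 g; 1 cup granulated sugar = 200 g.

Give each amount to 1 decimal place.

honey: 0.4 cup; granulated sugar: 1050.0 g; vegetable oil: 1042.3 g

Scaling factor: 15/10 = 3/2 = 1.5.
honey: 60 mL × 3/2 ÷ 240 mL/cup ≈ 0.4 cup
granulated sugar: 3.5 cup × 3/2 × 200 g/cup = 1050.0 g
vegetable oil: (3 cup + 3 tbsp = 3.1875 cup) × 3/2 × 218 g/cup ≈ 1042.3 g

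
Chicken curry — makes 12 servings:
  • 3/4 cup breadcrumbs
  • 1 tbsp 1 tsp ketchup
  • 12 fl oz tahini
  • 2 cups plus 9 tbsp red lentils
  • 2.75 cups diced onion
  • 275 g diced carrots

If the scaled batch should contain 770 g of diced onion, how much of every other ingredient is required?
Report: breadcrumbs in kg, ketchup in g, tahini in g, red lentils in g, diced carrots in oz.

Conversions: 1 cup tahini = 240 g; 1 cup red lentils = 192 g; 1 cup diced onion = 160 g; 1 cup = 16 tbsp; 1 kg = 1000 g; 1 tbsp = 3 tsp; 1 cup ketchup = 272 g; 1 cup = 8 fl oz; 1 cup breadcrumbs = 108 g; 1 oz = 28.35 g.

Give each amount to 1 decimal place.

breadcrumbs: 0.1 kg; ketchup: 39.7 g; tahini: 630.0 g; red lentils: 861.0 g; diced carrots: 17.0 oz

The original recipe has 440 g of diced onion, so the scaling factor is 770 ÷ 440 = 7/4 = 1.75.
breadcrumbs: 0.75 cup × 7/4 × 108 g/cup ÷ 1000 g/kg ≈ 0.1 kg
ketchup: (1 tbsp + 1 tsp = 4/3 tbsp) × 7/4 ÷ 16 tbsp/cup × 272 g/cup ≈ 39.7 g
tahini: 12 fl oz × 7/4 ÷ 8 fl oz/cup × 240 g/cup = 630.0 g
red lentils: (2 cup + 9 tbsp = 2.5625 cup) × 7/4 × 192 g/cup = 861.0 g
diced carrots: 275 g × 7/4 ÷ 28.35 g/oz ≈ 17.0 oz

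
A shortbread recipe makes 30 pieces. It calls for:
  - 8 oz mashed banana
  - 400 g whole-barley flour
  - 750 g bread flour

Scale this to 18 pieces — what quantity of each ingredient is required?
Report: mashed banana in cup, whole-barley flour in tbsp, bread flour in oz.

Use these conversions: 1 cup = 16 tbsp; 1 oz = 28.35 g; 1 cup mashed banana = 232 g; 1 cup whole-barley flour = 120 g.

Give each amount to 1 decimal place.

mashed banana: 0.6 cup; whole-barley flour: 32.0 tbsp; bread flour: 15.9 oz

Scaling factor: 18/30 = 3/5 = 0.6.
mashed banana: 8 oz × 3/5 × 28.35 g/oz ÷ 232 g/cup ≈ 0.6 cup
whole-barley flour: 400 g × 3/5 ÷ 120 g/cup × 16 tbsp/cup = 32.0 tbsp
bread flour: 750 g × 3/5 ÷ 28.35 g/oz ≈ 15.9 oz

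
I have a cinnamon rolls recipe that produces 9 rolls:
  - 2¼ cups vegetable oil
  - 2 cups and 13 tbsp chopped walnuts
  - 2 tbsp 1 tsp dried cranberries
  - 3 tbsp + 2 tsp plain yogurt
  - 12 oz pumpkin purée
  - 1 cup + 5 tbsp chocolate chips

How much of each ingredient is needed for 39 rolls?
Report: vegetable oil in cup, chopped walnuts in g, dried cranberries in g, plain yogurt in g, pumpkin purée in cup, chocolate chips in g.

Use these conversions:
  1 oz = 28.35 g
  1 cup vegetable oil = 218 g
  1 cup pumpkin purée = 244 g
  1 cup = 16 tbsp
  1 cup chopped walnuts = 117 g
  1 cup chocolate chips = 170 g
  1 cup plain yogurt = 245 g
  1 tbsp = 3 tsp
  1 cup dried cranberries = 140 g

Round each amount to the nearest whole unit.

Scaling factor: 39/9 = 13/3.
vegetable oil: 2.25 cup × 13/3 ≈ 10 cup
chopped walnuts: (2 cup + 13 tbsp = 2.8125 cup) × 13/3 × 117 g/cup ≈ 1426 g
dried cranberries: (2 tbsp + 1 tsp = 7/3 tbsp) × 13/3 ÷ 16 tbsp/cup × 140 g/cup ≈ 88 g
plain yogurt: (3 tbsp + 2 tsp = 11/3 tbsp) × 13/3 ÷ 16 tbsp/cup × 245 g/cup ≈ 243 g
pumpkin purée: 12 oz × 13/3 × 28.35 g/oz ÷ 244 g/cup ≈ 6 cup
chocolate chips: (1 cup + 5 tbsp = 1.3125 cup) × 13/3 × 170 g/cup ≈ 967 g

vegetable oil: 10 cup; chopped walnuts: 1426 g; dried cranberries: 88 g; plain yogurt: 243 g; pumpkin purée: 6 cup; chocolate chips: 967 g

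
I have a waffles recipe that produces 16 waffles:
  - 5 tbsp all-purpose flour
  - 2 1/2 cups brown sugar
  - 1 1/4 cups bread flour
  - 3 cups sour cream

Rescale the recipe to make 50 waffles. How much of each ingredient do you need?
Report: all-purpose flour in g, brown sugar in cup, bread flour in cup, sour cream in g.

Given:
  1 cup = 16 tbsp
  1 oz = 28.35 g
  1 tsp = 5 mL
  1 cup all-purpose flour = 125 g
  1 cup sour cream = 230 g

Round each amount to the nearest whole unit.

Scaling factor: 50/16 = 25/8 = 3.125.
all-purpose flour: 5 tbsp × 25/8 ÷ 16 tbsp/cup × 125 g/cup ≈ 122 g
brown sugar: 2.5 cup × 25/8 ≈ 8 cup
bread flour: 1.25 cup × 25/8 ≈ 4 cup
sour cream: 3 cup × 25/8 × 230 g/cup ≈ 2156 g

all-purpose flour: 122 g; brown sugar: 8 cup; bread flour: 4 cup; sour cream: 2156 g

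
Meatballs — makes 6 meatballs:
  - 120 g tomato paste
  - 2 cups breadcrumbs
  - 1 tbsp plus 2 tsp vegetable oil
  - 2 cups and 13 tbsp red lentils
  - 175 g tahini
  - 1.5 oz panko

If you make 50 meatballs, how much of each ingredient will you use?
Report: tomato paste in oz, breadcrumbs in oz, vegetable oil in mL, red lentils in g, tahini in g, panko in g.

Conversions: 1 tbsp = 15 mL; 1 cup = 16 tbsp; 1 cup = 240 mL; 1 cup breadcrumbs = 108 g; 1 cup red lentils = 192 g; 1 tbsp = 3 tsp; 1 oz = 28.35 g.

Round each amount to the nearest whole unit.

Scaling factor: 50/6 = 25/3.
tomato paste: 120 g × 25/3 ÷ 28.35 g/oz ≈ 35 oz
breadcrumbs: 2 cup × 25/3 × 108 g/cup ÷ 28.35 g/oz ≈ 63 oz
vegetable oil: (1 tbsp + 2 tsp = 5/3 tbsp) × 25/3 × 15 mL/tbsp ≈ 208 mL
red lentils: (2 cup + 13 tbsp = 2.8125 cup) × 25/3 × 192 g/cup = 4500 g
tahini: 175 g × 25/3 ≈ 1458 g
panko: 1.5 oz × 25/3 × 28.35 g/oz ≈ 354 g

tomato paste: 35 oz; breadcrumbs: 63 oz; vegetable oil: 208 mL; red lentils: 4500 g; tahini: 1458 g; panko: 354 g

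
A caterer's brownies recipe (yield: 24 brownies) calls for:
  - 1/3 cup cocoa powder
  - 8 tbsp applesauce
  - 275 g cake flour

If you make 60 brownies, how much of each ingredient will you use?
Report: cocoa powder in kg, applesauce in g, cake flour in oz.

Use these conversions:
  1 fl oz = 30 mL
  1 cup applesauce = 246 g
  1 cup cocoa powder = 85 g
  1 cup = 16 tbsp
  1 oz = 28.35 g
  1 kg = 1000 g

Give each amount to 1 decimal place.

cocoa powder: 0.1 kg; applesauce: 307.5 g; cake flour: 24.3 oz

Scaling factor: 60/24 = 5/2 = 2.5.
cocoa powder: 1/3 cup × 5/2 × 85 g/cup ÷ 1000 g/kg ≈ 0.1 kg
applesauce: 8 tbsp × 5/2 ÷ 16 tbsp/cup × 246 g/cup = 307.5 g
cake flour: 275 g × 5/2 ÷ 28.35 g/oz ≈ 24.3 oz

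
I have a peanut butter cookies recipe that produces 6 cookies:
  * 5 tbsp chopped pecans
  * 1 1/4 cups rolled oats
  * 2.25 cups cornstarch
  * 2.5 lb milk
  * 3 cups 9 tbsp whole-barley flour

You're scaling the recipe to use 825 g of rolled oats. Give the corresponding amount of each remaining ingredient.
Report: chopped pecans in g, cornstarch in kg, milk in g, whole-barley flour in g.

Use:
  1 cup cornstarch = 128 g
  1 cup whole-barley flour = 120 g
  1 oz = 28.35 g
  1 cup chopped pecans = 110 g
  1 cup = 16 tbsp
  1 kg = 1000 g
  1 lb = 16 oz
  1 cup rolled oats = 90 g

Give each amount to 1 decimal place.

The original recipe has 112.5 g of rolled oats, so the scaling factor is 825 ÷ 112.5 = 22/3.
chopped pecans: 5 tbsp × 22/3 ÷ 16 tbsp/cup × 110 g/cup ≈ 252.1 g
cornstarch: 2.25 cup × 22/3 × 128 g/cup ÷ 1000 g/kg ≈ 2.1 kg
milk: 2.5 lb × 22/3 × 16 oz/lb × 28.35 g/oz = 8316.0 g
whole-barley flour: (3 cup + 9 tbsp = 3.5625 cup) × 22/3 × 120 g/cup = 3135.0 g

chopped pecans: 252.1 g; cornstarch: 2.1 kg; milk: 8316.0 g; whole-barley flour: 3135.0 g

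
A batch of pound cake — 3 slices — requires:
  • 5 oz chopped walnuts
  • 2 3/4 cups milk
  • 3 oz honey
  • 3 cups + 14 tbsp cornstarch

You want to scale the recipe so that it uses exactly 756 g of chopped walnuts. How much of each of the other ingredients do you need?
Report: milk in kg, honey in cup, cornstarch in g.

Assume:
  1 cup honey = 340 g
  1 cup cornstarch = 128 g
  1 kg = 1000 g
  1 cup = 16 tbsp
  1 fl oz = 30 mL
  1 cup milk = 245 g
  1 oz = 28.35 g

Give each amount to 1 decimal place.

milk: 3.6 kg; honey: 1.3 cup; cornstarch: 2645.3 g

The original recipe has 141.75 g of chopped walnuts, so the scaling factor is 756 ÷ 141.75 = 16/3.
milk: 2.75 cup × 16/3 × 245 g/cup ÷ 1000 g/kg ≈ 3.6 kg
honey: 3 oz × 16/3 × 28.35 g/oz ÷ 340 g/cup ≈ 1.3 cup
cornstarch: (3 cup + 14 tbsp = 3.875 cup) × 16/3 × 128 g/cup ≈ 2645.3 g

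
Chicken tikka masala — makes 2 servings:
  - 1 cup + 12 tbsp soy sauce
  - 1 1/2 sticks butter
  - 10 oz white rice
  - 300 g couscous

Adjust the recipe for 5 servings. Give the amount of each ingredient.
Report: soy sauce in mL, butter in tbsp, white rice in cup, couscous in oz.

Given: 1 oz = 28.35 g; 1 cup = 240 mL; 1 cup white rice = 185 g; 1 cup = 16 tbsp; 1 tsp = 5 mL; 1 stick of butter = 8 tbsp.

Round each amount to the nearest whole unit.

Scaling factor: 5/2 = 2.5.
soy sauce: (1 cup + 12 tbsp = 1.75 cup) × 5/2 × 240 mL/cup = 1050 mL
butter: 1.5 stick × 5/2 × 8 tbsp/stick = 30 tbsp
white rice: 10 oz × 5/2 × 28.35 g/oz ÷ 185 g/cup ≈ 4 cup
couscous: 300 g × 5/2 ÷ 28.35 g/oz ≈ 26 oz

soy sauce: 1050 mL; butter: 30 tbsp; white rice: 4 cup; couscous: 26 oz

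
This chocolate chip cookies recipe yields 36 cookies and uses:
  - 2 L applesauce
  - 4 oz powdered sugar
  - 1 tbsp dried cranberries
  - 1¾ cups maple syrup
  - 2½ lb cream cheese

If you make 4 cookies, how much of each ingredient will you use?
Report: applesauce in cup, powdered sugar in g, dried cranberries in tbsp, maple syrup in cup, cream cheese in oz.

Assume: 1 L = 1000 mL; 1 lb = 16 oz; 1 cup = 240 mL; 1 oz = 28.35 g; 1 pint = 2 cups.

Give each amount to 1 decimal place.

applesauce: 0.9 cup; powdered sugar: 12.6 g; dried cranberries: 0.1 tbsp; maple syrup: 0.2 cup; cream cheese: 4.4 oz

Scaling factor: 4/36 = 1/9.
applesauce: 2 L × 1/9 × 1000 mL/L ÷ 240 mL/cup ≈ 0.9 cup
powdered sugar: 4 oz × 1/9 × 28.35 g/oz = 12.6 g
dried cranberries: 1 tbsp × 1/9 ≈ 0.1 tbsp
maple syrup: 1.75 cup × 1/9 ≈ 0.2 cup
cream cheese: 2.5 lb × 1/9 × 16 oz/lb ≈ 4.4 oz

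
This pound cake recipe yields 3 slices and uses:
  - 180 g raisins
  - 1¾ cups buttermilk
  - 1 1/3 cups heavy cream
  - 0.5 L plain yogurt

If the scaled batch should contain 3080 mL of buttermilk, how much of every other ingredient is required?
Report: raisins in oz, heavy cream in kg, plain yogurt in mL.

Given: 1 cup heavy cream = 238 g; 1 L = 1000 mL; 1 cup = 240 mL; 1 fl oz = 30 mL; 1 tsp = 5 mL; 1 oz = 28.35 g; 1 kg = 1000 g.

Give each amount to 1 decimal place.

The original recipe has 420 mL of buttermilk, so the scaling factor is 3080 ÷ 420 = 22/3.
raisins: 180 g × 22/3 ÷ 28.35 g/oz ≈ 46.6 oz
heavy cream: 4/3 cup × 22/3 × 238 g/cup ÷ 1000 g/kg ≈ 2.3 kg
plain yogurt: 0.5 L × 22/3 × 1000 mL/L ≈ 3666.7 mL

raisins: 46.6 oz; heavy cream: 2.3 kg; plain yogurt: 3666.7 mL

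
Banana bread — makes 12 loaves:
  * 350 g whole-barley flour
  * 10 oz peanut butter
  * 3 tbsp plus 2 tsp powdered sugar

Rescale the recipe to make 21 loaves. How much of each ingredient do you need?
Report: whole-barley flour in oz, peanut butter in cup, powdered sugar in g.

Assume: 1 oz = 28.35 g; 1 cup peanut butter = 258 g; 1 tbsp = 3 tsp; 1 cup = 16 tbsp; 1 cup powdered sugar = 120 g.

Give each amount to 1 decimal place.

whole-barley flour: 21.6 oz; peanut butter: 1.9 cup; powdered sugar: 48.1 g

Scaling factor: 21/12 = 7/4 = 1.75.
whole-barley flour: 350 g × 7/4 ÷ 28.35 g/oz ≈ 21.6 oz
peanut butter: 10 oz × 7/4 × 28.35 g/oz ÷ 258 g/cup ≈ 1.9 cup
powdered sugar: (3 tbsp + 2 tsp = 11/3 tbsp) × 7/4 ÷ 16 tbsp/cup × 120 g/cup ≈ 48.1 g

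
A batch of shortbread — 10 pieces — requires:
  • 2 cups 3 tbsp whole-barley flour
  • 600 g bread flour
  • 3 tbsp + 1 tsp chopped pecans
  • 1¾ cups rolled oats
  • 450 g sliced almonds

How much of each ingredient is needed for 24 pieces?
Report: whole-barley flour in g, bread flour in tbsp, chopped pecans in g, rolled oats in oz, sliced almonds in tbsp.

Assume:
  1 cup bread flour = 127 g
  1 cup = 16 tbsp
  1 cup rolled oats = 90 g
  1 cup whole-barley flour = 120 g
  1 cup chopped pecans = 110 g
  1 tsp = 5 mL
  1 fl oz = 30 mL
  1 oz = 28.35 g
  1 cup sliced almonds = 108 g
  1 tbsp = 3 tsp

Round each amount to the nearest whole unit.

whole-barley flour: 630 g; bread flour: 181 tbsp; chopped pecans: 55 g; rolled oats: 13 oz; sliced almonds: 160 tbsp

Scaling factor: 24/10 = 12/5 = 2.4.
whole-barley flour: (2 cup + 3 tbsp = 2.1875 cup) × 12/5 × 120 g/cup = 630 g
bread flour: 600 g × 12/5 ÷ 127 g/cup × 16 tbsp/cup ≈ 181 tbsp
chopped pecans: (3 tbsp + 1 tsp = 10/3 tbsp) × 12/5 ÷ 16 tbsp/cup × 110 g/cup = 55 g
rolled oats: 1.75 cup × 12/5 × 90 g/cup ÷ 28.35 g/oz ≈ 13 oz
sliced almonds: 450 g × 12/5 ÷ 108 g/cup × 16 tbsp/cup = 160 tbsp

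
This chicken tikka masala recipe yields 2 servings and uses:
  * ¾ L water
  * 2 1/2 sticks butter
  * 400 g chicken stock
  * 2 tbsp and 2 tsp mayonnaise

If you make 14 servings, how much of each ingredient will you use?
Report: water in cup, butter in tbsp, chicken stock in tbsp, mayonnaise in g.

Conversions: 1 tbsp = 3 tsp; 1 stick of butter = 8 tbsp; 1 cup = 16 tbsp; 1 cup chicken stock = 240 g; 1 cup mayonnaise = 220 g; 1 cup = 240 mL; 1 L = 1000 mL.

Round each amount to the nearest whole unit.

water: 22 cup; butter: 140 tbsp; chicken stock: 187 tbsp; mayonnaise: 257 g

Scaling factor: 14/2 = 7.
water: 0.75 L × 7 × 1000 mL/L ÷ 240 mL/cup ≈ 22 cup
butter: 2.5 stick × 7 × 8 tbsp/stick = 140 tbsp
chicken stock: 400 g × 7 ÷ 240 g/cup × 16 tbsp/cup ≈ 187 tbsp
mayonnaise: (2 tbsp + 2 tsp = 8/3 tbsp) × 7 ÷ 16 tbsp/cup × 220 g/cup ≈ 257 g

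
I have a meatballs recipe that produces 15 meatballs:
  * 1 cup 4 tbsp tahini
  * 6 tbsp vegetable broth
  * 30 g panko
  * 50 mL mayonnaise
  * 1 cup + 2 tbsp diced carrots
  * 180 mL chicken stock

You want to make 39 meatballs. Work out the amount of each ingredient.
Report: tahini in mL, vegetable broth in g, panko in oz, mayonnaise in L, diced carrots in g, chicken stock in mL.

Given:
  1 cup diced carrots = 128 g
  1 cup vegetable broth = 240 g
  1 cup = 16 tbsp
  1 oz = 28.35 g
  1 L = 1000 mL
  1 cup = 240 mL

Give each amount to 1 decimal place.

tahini: 780.0 mL; vegetable broth: 234.0 g; panko: 2.8 oz; mayonnaise: 0.1 L; diced carrots: 374.4 g; chicken stock: 468.0 mL

Scaling factor: 39/15 = 13/5 = 2.6.
tahini: (1 cup + 4 tbsp = 1.25 cup) × 13/5 × 240 mL/cup = 780.0 mL
vegetable broth: 6 tbsp × 13/5 ÷ 16 tbsp/cup × 240 g/cup = 234.0 g
panko: 30 g × 13/5 ÷ 28.35 g/oz ≈ 2.8 oz
mayonnaise: 50 mL × 13/5 ÷ 1000 mL/L ≈ 0.1 L
diced carrots: (1 cup + 2 tbsp = 1.125 cup) × 13/5 × 128 g/cup = 374.4 g
chicken stock: 180 mL × 13/5 = 468.0 mL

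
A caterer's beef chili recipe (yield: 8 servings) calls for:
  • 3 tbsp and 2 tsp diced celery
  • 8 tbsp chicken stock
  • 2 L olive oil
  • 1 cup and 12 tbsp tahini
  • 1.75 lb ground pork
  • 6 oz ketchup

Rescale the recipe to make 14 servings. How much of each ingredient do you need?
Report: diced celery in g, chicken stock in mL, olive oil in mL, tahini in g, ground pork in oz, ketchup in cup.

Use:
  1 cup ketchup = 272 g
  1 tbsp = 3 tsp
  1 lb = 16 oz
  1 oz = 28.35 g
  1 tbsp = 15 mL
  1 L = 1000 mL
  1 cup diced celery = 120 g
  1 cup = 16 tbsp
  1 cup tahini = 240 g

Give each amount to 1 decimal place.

Scaling factor: 14/8 = 7/4 = 1.75.
diced celery: (3 tbsp + 2 tsp = 11/3 tbsp) × 7/4 ÷ 16 tbsp/cup × 120 g/cup ≈ 48.1 g
chicken stock: 8 tbsp × 7/4 × 15 mL/tbsp = 210.0 mL
olive oil: 2 L × 7/4 × 1000 mL/L = 3500.0 mL
tahini: (1 cup + 12 tbsp = 1.75 cup) × 7/4 × 240 g/cup = 735.0 g
ground pork: 1.75 lb × 7/4 × 16 oz/lb = 49.0 oz
ketchup: 6 oz × 7/4 × 28.35 g/oz ÷ 272 g/cup ≈ 1.1 cup

diced celery: 48.1 g; chicken stock: 210.0 mL; olive oil: 3500.0 mL; tahini: 735.0 g; ground pork: 49.0 oz; ketchup: 1.1 cup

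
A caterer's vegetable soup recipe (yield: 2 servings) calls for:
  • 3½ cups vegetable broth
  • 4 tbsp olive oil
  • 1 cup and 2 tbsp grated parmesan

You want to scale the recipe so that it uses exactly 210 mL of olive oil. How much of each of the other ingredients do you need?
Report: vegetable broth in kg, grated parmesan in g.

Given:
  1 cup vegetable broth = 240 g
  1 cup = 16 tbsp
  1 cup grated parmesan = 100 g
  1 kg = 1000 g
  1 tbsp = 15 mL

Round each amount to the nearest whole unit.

The original recipe has 60 mL of olive oil, so the scaling factor is 210 ÷ 60 = 7/2 = 3.5.
vegetable broth: 3.5 cup × 7/2 × 240 g/cup ÷ 1000 g/kg ≈ 3 kg
grated parmesan: (1 cup + 2 tbsp = 1.125 cup) × 7/2 × 100 g/cup ≈ 394 g

vegetable broth: 3 kg; grated parmesan: 394 g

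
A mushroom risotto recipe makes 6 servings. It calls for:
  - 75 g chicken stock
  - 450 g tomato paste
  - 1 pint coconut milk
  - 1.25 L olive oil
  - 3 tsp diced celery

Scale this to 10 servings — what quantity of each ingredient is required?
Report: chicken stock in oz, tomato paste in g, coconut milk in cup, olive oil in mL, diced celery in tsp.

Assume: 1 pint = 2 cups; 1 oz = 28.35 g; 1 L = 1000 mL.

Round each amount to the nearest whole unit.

chicken stock: 4 oz; tomato paste: 750 g; coconut milk: 3 cup; olive oil: 2083 mL; diced celery: 5 tsp

Scaling factor: 10/6 = 5/3.
chicken stock: 75 g × 5/3 ÷ 28.35 g/oz ≈ 4 oz
tomato paste: 450 g × 5/3 = 750 g
coconut milk: 1 pint × 5/3 × 2 cup/pint ≈ 3 cup
olive oil: 1.25 L × 5/3 × 1000 mL/L ≈ 2083 mL
diced celery: 3 tsp × 5/3 = 5 tsp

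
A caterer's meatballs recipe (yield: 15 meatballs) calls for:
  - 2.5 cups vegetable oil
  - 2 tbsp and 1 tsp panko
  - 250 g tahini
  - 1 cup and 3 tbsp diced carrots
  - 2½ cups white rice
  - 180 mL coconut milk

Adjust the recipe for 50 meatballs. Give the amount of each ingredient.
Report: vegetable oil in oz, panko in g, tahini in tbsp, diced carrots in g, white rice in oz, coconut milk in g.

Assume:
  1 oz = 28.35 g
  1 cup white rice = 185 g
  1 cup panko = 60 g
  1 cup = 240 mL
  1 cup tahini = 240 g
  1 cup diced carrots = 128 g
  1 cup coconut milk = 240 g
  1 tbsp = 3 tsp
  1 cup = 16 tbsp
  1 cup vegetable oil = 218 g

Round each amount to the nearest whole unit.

vegetable oil: 64 oz; panko: 29 g; tahini: 56 tbsp; diced carrots: 507 g; white rice: 54 oz; coconut milk: 600 g

Scaling factor: 50/15 = 10/3.
vegetable oil: 2.5 cup × 10/3 × 218 g/cup ÷ 28.35 g/oz ≈ 64 oz
panko: (2 tbsp + 1 tsp = 7/3 tbsp) × 10/3 ÷ 16 tbsp/cup × 60 g/cup ≈ 29 g
tahini: 250 g × 10/3 ÷ 240 g/cup × 16 tbsp/cup ≈ 56 tbsp
diced carrots: (1 cup + 3 tbsp = 1.1875 cup) × 10/3 × 128 g/cup ≈ 507 g
white rice: 2.5 cup × 10/3 × 185 g/cup ÷ 28.35 g/oz ≈ 54 oz
coconut milk: 180 mL × 10/3 ÷ 240 mL/cup × 240 g/cup = 600 g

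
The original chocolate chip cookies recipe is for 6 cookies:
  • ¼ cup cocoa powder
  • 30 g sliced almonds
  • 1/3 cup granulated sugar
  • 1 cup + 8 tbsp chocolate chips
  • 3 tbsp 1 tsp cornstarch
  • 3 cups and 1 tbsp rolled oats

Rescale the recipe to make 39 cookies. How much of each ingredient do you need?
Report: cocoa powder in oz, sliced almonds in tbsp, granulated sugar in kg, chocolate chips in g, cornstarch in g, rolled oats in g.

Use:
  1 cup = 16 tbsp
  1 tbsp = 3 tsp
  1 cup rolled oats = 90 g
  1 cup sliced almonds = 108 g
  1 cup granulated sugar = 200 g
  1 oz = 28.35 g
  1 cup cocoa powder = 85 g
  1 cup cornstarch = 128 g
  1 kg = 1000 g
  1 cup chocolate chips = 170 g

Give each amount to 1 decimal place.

cocoa powder: 4.9 oz; sliced almonds: 28.9 tbsp; granulated sugar: 0.4 kg; chocolate chips: 1657.5 g; cornstarch: 173.3 g; rolled oats: 1791.6 g

Scaling factor: 39/6 = 13/2 = 6.5.
cocoa powder: 0.25 cup × 13/2 × 85 g/cup ÷ 28.35 g/oz ≈ 4.9 oz
sliced almonds: 30 g × 13/2 ÷ 108 g/cup × 16 tbsp/cup ≈ 28.9 tbsp
granulated sugar: 1/3 cup × 13/2 × 200 g/cup ÷ 1000 g/kg ≈ 0.4 kg
chocolate chips: (1 cup + 8 tbsp = 1.5 cup) × 13/2 × 170 g/cup = 1657.5 g
cornstarch: (3 tbsp + 1 tsp = 10/3 tbsp) × 13/2 ÷ 16 tbsp/cup × 128 g/cup ≈ 173.3 g
rolled oats: (3 cup + 1 tbsp = 3.0625 cup) × 13/2 × 90 g/cup ≈ 1791.6 g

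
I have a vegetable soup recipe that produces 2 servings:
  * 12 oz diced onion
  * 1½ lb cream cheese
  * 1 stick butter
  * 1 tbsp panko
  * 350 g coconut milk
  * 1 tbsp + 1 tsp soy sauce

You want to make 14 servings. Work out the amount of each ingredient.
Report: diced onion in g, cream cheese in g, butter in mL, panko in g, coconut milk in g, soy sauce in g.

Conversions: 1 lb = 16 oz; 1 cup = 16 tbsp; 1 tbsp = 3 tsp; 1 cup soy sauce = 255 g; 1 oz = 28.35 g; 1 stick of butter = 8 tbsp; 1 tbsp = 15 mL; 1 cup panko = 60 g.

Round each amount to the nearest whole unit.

Scaling factor: 14/2 = 7.
diced onion: 12 oz × 7 × 28.35 g/oz ≈ 2381 g
cream cheese: 1.5 lb × 7 × 16 oz/lb × 28.35 g/oz ≈ 4763 g
butter: 1 stick × 7 × 8 tbsp/stick × 15 mL/tbsp = 840 mL
panko: 1 tbsp × 7 ÷ 16 tbsp/cup × 60 g/cup ≈ 26 g
coconut milk: 350 g × 7 = 2450 g
soy sauce: (1 tbsp + 1 tsp = 4/3 tbsp) × 7 ÷ 16 tbsp/cup × 255 g/cup ≈ 149 g

diced onion: 2381 g; cream cheese: 4763 g; butter: 840 mL; panko: 26 g; coconut milk: 2450 g; soy sauce: 149 g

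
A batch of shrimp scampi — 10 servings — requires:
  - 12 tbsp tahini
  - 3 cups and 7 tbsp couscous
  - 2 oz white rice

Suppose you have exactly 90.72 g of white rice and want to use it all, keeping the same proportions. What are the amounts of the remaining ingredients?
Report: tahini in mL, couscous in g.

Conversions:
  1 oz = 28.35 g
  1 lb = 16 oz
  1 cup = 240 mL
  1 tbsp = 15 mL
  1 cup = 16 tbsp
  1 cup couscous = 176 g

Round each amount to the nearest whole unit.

The original recipe has 56.7 g of white rice, so the scaling factor is 90.72 ÷ 56.7 = 8/5 = 1.6.
tahini: 12 tbsp × 8/5 × 15 mL/tbsp = 288 mL
couscous: (3 cup + 7 tbsp = 3.4375 cup) × 8/5 × 176 g/cup = 968 g

tahini: 288 mL; couscous: 968 g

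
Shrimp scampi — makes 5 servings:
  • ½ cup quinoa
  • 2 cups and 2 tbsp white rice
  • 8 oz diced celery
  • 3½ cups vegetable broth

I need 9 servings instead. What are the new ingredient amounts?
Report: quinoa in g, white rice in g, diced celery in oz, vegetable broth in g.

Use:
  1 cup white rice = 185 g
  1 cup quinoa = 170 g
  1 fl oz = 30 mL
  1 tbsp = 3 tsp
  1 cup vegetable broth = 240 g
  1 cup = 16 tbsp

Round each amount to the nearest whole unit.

Scaling factor: 9/5 = 1.8.
quinoa: 0.5 cup × 9/5 × 170 g/cup = 153 g
white rice: (2 cup + 2 tbsp = 2.125 cup) × 9/5 × 185 g/cup ≈ 708 g
diced celery: 8 oz × 9/5 ≈ 14 oz
vegetable broth: 3.5 cup × 9/5 × 240 g/cup = 1512 g

quinoa: 153 g; white rice: 708 g; diced celery: 14 oz; vegetable broth: 1512 g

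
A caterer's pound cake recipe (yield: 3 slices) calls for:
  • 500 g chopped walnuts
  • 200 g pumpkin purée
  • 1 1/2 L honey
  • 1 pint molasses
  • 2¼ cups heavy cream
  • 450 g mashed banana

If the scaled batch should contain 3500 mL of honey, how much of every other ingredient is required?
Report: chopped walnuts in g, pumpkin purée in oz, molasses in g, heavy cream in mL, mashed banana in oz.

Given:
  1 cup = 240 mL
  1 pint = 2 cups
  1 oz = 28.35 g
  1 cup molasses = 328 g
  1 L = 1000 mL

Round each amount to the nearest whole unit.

chopped walnuts: 1167 g; pumpkin purée: 16 oz; molasses: 1531 g; heavy cream: 1260 mL; mashed banana: 37 oz

The original recipe has 1500 mL of honey, so the scaling factor is 3500 ÷ 1500 = 7/3.
chopped walnuts: 500 g × 7/3 ≈ 1167 g
pumpkin purée: 200 g × 7/3 ÷ 28.35 g/oz ≈ 16 oz
molasses: 1 pint × 7/3 × 2 cup/pint × 328 g/cup ≈ 1531 g
heavy cream: 2.25 cup × 7/3 × 240 mL/cup = 1260 mL
mashed banana: 450 g × 7/3 ÷ 28.35 g/oz ≈ 37 oz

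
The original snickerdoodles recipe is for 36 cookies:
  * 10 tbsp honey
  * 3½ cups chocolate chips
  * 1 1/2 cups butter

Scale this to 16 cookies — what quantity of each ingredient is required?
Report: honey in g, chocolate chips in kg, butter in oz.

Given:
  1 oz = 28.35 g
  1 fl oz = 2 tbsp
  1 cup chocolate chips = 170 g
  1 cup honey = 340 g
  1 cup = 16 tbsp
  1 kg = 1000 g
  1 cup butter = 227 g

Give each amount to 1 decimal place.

Scaling factor: 16/36 = 4/9.
honey: 10 tbsp × 4/9 ÷ 16 tbsp/cup × 340 g/cup ≈ 94.4 g
chocolate chips: 3.5 cup × 4/9 × 170 g/cup ÷ 1000 g/kg ≈ 0.3 kg
butter: 1.5 cup × 4/9 × 227 g/cup ÷ 28.35 g/oz ≈ 5.3 oz

honey: 94.4 g; chocolate chips: 0.3 kg; butter: 5.3 oz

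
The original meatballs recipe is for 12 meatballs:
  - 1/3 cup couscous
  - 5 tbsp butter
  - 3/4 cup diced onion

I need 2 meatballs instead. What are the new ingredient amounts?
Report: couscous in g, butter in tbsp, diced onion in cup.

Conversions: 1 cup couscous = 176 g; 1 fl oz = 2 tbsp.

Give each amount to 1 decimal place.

couscous: 9.8 g; butter: 0.8 tbsp; diced onion: 0.1 cup

Scaling factor: 2/12 = 1/6.
couscous: 1/3 cup × 1/6 × 176 g/cup ≈ 9.8 g
butter: 5 tbsp × 1/6 ≈ 0.8 tbsp
diced onion: 0.75 cup × 1/6 ≈ 0.1 cup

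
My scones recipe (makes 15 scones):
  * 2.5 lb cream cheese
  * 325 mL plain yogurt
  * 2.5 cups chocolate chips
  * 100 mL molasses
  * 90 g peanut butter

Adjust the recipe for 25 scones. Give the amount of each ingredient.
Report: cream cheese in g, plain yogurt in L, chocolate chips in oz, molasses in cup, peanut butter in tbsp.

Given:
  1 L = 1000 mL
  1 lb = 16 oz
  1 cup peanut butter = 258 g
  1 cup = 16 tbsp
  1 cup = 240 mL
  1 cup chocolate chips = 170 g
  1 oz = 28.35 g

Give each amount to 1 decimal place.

Scaling factor: 25/15 = 5/3.
cream cheese: 2.5 lb × 5/3 × 16 oz/lb × 28.35 g/oz = 1890.0 g
plain yogurt: 325 mL × 5/3 ÷ 1000 mL/L ≈ 0.5 L
chocolate chips: 2.5 cup × 5/3 × 170 g/cup ÷ 28.35 g/oz ≈ 25.0 oz
molasses: 100 mL × 5/3 ÷ 240 mL/cup ≈ 0.7 cup
peanut butter: 90 g × 5/3 ÷ 258 g/cup × 16 tbsp/cup ≈ 9.3 tbsp

cream cheese: 1890.0 g; plain yogurt: 0.5 L; chocolate chips: 25.0 oz; molasses: 0.7 cup; peanut butter: 9.3 tbsp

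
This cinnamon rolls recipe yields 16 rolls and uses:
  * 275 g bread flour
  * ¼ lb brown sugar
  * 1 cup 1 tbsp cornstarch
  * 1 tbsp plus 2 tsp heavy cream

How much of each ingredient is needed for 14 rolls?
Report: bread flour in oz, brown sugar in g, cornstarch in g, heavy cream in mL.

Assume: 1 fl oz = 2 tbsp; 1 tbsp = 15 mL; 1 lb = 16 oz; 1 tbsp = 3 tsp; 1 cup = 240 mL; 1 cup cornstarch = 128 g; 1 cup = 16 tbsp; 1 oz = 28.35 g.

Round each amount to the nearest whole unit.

Scaling factor: 14/16 = 7/8 = 0.875.
bread flour: 275 g × 7/8 ÷ 28.35 g/oz ≈ 8 oz
brown sugar: 0.25 lb × 7/8 × 16 oz/lb × 28.35 g/oz ≈ 99 g
cornstarch: (1 cup + 1 tbsp = 1.0625 cup) × 7/8 × 128 g/cup = 119 g
heavy cream: (1 tbsp + 2 tsp = 5/3 tbsp) × 7/8 × 15 mL/tbsp ≈ 22 mL

bread flour: 8 oz; brown sugar: 99 g; cornstarch: 119 g; heavy cream: 22 mL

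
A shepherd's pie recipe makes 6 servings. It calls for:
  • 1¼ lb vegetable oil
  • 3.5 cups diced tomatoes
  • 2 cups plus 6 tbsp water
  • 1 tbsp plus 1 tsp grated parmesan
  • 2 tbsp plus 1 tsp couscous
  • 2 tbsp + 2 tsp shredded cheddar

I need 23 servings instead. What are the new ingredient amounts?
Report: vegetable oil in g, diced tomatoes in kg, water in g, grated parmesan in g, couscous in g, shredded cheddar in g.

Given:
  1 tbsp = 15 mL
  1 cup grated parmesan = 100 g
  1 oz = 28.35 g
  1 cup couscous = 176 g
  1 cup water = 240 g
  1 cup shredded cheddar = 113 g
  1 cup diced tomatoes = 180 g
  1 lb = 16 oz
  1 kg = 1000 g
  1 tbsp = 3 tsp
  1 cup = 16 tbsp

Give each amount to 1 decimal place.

Scaling factor: 23/6.
vegetable oil: 1.25 lb × 23/6 × 16 oz/lb × 28.35 g/oz = 2173.5 g
diced tomatoes: 3.5 cup × 23/6 × 180 g/cup ÷ 1000 g/kg ≈ 2.4 kg
water: (2 cup + 6 tbsp = 2.375 cup) × 23/6 × 240 g/cup = 2185.0 g
grated parmesan: (1 tbsp + 1 tsp = 4/3 tbsp) × 23/6 ÷ 16 tbsp/cup × 100 g/cup ≈ 31.9 g
couscous: (2 tbsp + 1 tsp = 7/3 tbsp) × 23/6 ÷ 16 tbsp/cup × 176 g/cup ≈ 98.4 g
shredded cheddar: (2 tbsp + 2 tsp = 8/3 tbsp) × 23/6 ÷ 16 tbsp/cup × 113 g/cup ≈ 72.2 g

vegetable oil: 2173.5 g; diced tomatoes: 2.4 kg; water: 2185.0 g; grated parmesan: 31.9 g; couscous: 98.4 g; shredded cheddar: 72.2 g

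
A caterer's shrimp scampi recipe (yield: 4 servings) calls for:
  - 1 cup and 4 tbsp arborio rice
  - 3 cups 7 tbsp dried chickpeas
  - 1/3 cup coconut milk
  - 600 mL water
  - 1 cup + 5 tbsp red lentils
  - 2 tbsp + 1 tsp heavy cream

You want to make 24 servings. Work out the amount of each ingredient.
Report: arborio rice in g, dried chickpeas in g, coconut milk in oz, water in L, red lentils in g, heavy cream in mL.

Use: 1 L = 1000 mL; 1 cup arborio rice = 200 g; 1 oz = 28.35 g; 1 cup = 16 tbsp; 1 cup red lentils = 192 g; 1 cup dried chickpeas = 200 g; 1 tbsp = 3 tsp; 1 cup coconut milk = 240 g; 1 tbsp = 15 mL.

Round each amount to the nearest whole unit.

Scaling factor: 24/4 = 6.
arborio rice: (1 cup + 4 tbsp = 1.25 cup) × 6 × 200 g/cup = 1500 g
dried chickpeas: (3 cup + 7 tbsp = 3.4375 cup) × 6 × 200 g/cup = 4125 g
coconut milk: 1/3 cup × 6 × 240 g/cup ÷ 28.35 g/oz ≈ 17 oz
water: 600 mL × 6 ÷ 1000 mL/L ≈ 4 L
red lentils: (1 cup + 5 tbsp = 1.3125 cup) × 6 × 192 g/cup = 1512 g
heavy cream: (2 tbsp + 1 tsp = 7/3 tbsp) × 6 × 15 mL/tbsp = 210 mL

arborio rice: 1500 g; dried chickpeas: 4125 g; coconut milk: 17 oz; water: 4 L; red lentils: 1512 g; heavy cream: 210 mL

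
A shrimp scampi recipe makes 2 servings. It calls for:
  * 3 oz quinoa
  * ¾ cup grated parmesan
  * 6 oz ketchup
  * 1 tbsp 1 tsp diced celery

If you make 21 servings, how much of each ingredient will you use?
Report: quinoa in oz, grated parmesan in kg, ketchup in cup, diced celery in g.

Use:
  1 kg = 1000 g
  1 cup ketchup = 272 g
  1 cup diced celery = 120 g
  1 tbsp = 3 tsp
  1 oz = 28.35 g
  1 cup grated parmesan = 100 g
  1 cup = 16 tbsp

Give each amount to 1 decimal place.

quinoa: 31.5 oz; grated parmesan: 0.8 kg; ketchup: 6.6 cup; diced celery: 105.0 g

Scaling factor: 21/2 = 10.5.
quinoa: 3 oz × 21/2 = 31.5 oz
grated parmesan: 0.75 cup × 21/2 × 100 g/cup ÷ 1000 g/kg ≈ 0.8 kg
ketchup: 6 oz × 21/2 × 28.35 g/oz ÷ 272 g/cup ≈ 6.6 cup
diced celery: (1 tbsp + 1 tsp = 4/3 tbsp) × 21/2 ÷ 16 tbsp/cup × 120 g/cup = 105.0 g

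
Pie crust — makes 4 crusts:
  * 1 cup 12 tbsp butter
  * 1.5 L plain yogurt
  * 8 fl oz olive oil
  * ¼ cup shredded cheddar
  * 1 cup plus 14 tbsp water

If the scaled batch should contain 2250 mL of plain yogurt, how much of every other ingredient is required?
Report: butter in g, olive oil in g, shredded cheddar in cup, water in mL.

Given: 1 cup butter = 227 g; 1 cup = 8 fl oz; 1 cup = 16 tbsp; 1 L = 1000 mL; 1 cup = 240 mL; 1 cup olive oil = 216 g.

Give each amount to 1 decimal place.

The original recipe has 1500 mL of plain yogurt, so the scaling factor is 2250 ÷ 1500 = 3/2 = 1.5.
butter: (1 cup + 12 tbsp = 1.75 cup) × 3/2 × 227 g/cup ≈ 595.9 g
olive oil: 8 fl oz × 3/2 ÷ 8 fl oz/cup × 216 g/cup = 324.0 g
shredded cheddar: 0.25 cup × 3/2 ≈ 0.4 cup
water: (1 cup + 14 tbsp = 1.875 cup) × 3/2 × 240 mL/cup = 675.0 mL

butter: 595.9 g; olive oil: 324.0 g; shredded cheddar: 0.4 cup; water: 675.0 mL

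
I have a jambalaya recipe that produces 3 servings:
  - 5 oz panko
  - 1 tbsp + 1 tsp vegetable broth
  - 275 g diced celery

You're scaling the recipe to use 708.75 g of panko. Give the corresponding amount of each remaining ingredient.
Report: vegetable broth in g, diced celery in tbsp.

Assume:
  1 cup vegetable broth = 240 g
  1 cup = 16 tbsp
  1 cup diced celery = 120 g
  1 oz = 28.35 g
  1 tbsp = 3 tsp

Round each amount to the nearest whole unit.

vegetable broth: 100 g; diced celery: 183 tbsp

The original recipe has 141.75 g of panko, so the scaling factor is 708.75 ÷ 141.75 = 5.
vegetable broth: (1 tbsp + 1 tsp = 4/3 tbsp) × 5 ÷ 16 tbsp/cup × 240 g/cup = 100 g
diced celery: 275 g × 5 ÷ 120 g/cup × 16 tbsp/cup ≈ 183 tbsp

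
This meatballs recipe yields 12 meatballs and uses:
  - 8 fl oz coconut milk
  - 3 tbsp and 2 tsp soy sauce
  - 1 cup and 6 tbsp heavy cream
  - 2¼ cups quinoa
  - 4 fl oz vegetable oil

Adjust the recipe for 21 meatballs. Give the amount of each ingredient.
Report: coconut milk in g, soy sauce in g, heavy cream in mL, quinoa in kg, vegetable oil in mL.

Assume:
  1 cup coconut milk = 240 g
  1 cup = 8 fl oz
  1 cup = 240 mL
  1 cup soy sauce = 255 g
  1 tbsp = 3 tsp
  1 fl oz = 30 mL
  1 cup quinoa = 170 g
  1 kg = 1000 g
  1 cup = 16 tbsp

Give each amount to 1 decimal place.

coconut milk: 420.0 g; soy sauce: 102.3 g; heavy cream: 577.5 mL; quinoa: 0.7 kg; vegetable oil: 210.0 mL

Scaling factor: 21/12 = 7/4 = 1.75.
coconut milk: 8 fl oz × 7/4 ÷ 8 fl oz/cup × 240 g/cup = 420.0 g
soy sauce: (3 tbsp + 2 tsp = 11/3 tbsp) × 7/4 ÷ 16 tbsp/cup × 255 g/cup ≈ 102.3 g
heavy cream: (1 cup + 6 tbsp = 1.375 cup) × 7/4 × 240 mL/cup = 577.5 mL
quinoa: 2.25 cup × 7/4 × 170 g/cup ÷ 1000 g/kg ≈ 0.7 kg
vegetable oil: 4 fl oz × 7/4 × 30 mL/fl oz = 210.0 mL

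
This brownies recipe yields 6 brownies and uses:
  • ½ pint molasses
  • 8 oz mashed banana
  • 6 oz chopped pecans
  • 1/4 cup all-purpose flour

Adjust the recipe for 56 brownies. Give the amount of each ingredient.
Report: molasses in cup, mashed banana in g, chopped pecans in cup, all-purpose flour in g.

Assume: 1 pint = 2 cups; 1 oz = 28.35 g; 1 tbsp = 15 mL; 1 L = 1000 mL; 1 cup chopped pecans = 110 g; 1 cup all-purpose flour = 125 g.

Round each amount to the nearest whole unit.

Scaling factor: 56/6 = 28/3.
molasses: 0.5 pint × 28/3 × 2 cup/pint ≈ 9 cup
mashed banana: 8 oz × 28/3 × 28.35 g/oz ≈ 2117 g
chopped pecans: 6 oz × 28/3 × 28.35 g/oz ÷ 110 g/cup ≈ 14 cup
all-purpose flour: 0.25 cup × 28/3 × 125 g/cup ≈ 292 g

molasses: 9 cup; mashed banana: 2117 g; chopped pecans: 14 cup; all-purpose flour: 292 g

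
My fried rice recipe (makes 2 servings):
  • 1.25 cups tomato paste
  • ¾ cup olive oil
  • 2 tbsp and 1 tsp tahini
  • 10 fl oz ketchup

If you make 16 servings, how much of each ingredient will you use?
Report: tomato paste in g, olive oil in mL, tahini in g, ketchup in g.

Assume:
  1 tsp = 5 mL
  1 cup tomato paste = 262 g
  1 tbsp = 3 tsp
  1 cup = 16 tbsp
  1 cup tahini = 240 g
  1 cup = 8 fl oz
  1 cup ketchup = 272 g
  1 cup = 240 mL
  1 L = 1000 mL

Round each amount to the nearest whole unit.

Scaling factor: 16/2 = 8.
tomato paste: 1.25 cup × 8 × 262 g/cup = 2620 g
olive oil: 0.75 cup × 8 × 240 mL/cup = 1440 mL
tahini: (2 tbsp + 1 tsp = 7/3 tbsp) × 8 ÷ 16 tbsp/cup × 240 g/cup = 280 g
ketchup: 10 fl oz × 8 ÷ 8 fl oz/cup × 272 g/cup = 2720 g

tomato paste: 2620 g; olive oil: 1440 mL; tahini: 280 g; ketchup: 2720 g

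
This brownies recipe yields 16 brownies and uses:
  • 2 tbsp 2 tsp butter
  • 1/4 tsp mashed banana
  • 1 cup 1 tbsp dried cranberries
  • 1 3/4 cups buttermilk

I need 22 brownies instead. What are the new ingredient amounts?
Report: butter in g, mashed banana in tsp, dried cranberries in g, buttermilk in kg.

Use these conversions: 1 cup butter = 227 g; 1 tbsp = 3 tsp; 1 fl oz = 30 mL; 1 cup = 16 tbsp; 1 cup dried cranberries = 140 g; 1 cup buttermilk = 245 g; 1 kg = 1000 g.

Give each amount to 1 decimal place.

butter: 52.0 g; mashed banana: 0.3 tsp; dried cranberries: 204.5 g; buttermilk: 0.6 kg

Scaling factor: 22/16 = 11/8 = 1.375.
butter: (2 tbsp + 2 tsp = 8/3 tbsp) × 11/8 ÷ 16 tbsp/cup × 227 g/cup ≈ 52.0 g
mashed banana: 0.25 tsp × 11/8 ≈ 0.3 tsp
dried cranberries: (1 cup + 1 tbsp = 1.0625 cup) × 11/8 × 140 g/cup ≈ 204.5 g
buttermilk: 1.75 cup × 11/8 × 245 g/cup ÷ 1000 g/kg ≈ 0.6 kg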